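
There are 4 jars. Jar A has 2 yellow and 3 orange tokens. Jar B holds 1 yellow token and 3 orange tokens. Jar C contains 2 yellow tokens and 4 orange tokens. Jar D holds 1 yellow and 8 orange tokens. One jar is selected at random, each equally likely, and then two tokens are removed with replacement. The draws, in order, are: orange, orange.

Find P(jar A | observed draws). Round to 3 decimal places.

0.167

The likelihood of the observed sequence under each hypothesis: P(data | jar A) = (3/5)(3/5) = 0.36; P(data | jar B) = (3/4)(3/4) = 0.5625; P(data | jar C) = (4/6)(4/6) = 0.44444; P(data | jar D) = (8/9)(8/9) = 0.79012.
Weighting by the prior gives 1/4 · 0.36 = 0.09, 1/4 · 0.5625 = 0.14062, 1/4 · 0.44444 = 0.11111, 1/4 · 0.79012 = 0.19753; summing to 0.53927.
Therefore the posterior P(jar A | data) = (0.09) / (0.53927) = 0.16689.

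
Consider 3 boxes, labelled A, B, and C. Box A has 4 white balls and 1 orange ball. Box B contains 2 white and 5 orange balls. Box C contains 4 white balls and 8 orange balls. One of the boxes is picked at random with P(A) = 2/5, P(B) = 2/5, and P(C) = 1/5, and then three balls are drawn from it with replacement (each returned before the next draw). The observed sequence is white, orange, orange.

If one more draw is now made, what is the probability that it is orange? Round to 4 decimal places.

0.6349

Compute the likelihood of the observed sequence for each case: P(data | box A) = (4/5)(1/5)(1/5) = 0.032; P(data | box B) = (2/7)(5/7)(5/7) = 0.14577; P(data | box C) = (4/12)(8/12)(8/12) = 0.14815.
Multiplying each by its prior: 2/5 · 0.032 = 0.0128, 2/5 · 0.14577 = 0.058309, 1/5 · 0.14815 = 0.02963; summing to 0.10074.
The posterior is then P(box A | data) = 0.12706, P(box B | data) = 0.57881, P(box C | data) = 0.29412.
Averaging over the posterior, P(orange next | data) = (1/5)(0.12706) + (5/7)(0.57881) + (2/3)(0.29412) = 0.63493.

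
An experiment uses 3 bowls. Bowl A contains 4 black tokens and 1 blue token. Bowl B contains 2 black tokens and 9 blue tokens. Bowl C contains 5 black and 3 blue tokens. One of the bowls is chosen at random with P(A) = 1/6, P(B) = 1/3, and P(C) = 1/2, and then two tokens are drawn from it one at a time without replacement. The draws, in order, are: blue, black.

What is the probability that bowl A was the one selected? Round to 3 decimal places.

0.150

The likelihood of the observed sequence under each hypothesis: P(data | bowl A) = (1/5)(4/4) = 0.2; P(data | bowl B) = (9/11)(2/10) = 0.16364; P(data | bowl C) = (3/8)(5/7) = 0.26786.
Weighting by the prior gives 1/6 · 0.2 = 0.033333, 1/3 · 0.16364 = 0.054545, 1/2 · 0.26786 = 0.13393; with total 0.22181.
So P(bowl A | data) = (0.033333) / (0.22181) = 0.15028.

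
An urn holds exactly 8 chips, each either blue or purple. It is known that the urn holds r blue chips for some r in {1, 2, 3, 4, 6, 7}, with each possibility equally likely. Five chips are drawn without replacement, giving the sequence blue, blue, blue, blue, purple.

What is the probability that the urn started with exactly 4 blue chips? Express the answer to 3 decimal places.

Under each hypothesis, the probability of the observed sequence is: P(data | r = 1) = (1/8)(0/7) = 0; P(data | r = 2) = (2/8)(1/7)(0/6) = 0; P(data | r = 3) = (3/8)(2/7)(1/6)(0/5) = 0; P(data | r = 4) = (4/8)(3/7)(2/6)(1/5)(4/4) = 1/70; P(data | r = 6) = (6/8)(5/7)(4/6)(3/5)(2/4) = 3/28; P(data | r = 7) = (7/8)(6/7)(5/6)(4/5)(1/4) = 1/8.
The prior-weighted likelihoods are 1/6 · 0 = 0, 1/6 · 0 = 0, 1/6 · 0 = 0, 1/6 · 1/70 = 1/420, 1/6 · 3/28 = 1/56, 1/6 · 1/8 = 1/48; with total 23/560.
So P(r = 4 | data) = (1/420) / (23/560) = 4/69.

0.058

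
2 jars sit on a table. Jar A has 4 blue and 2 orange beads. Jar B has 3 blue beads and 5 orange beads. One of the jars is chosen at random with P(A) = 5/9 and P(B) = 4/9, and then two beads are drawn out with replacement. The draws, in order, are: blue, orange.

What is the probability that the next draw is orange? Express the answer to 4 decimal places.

Under each hypothesis, the probability of the observed sequence is: P(data | jar A) = (4/6)(2/6) = 0.22222; P(data | jar B) = (3/8)(5/8) = 0.23438.
Multiplying each by its prior: 5/9 · 0.22222 = 0.12346, 4/9 · 0.23438 = 0.10417; summing to 0.22762.
Dividing through by the total gives posterior P(jar A | data) = 0.54237, P(jar B | data) = 0.45763.
The predictive probability is P(orange next | data) = (1/3)(0.54237) + (5/8)(0.45763) = 0.46681.

0.4668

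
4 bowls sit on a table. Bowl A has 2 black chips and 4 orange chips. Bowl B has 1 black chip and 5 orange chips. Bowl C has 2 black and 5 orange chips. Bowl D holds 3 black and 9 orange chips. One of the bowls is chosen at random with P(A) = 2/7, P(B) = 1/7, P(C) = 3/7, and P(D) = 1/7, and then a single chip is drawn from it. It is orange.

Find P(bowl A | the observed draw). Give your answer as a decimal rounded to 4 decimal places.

0.2635

For each hypothesis, P(data | H) works out to: P(data | bowl A) = (4/6) = 2/3; P(data | bowl B) = (5/6) = 5/6; P(data | bowl C) = (5/7) = 5/7; P(data | bowl D) = (9/12) = 3/4.
The prior-weighted likelihoods are 2/7 · 2/3 = 4/21, 1/7 · 5/6 = 5/42, 3/7 · 5/7 = 15/49, 1/7 · 3/4 = 3/28; summing to 425/588.
Therefore the posterior P(bowl A | data) = (4/21) / (425/588) = 112/425.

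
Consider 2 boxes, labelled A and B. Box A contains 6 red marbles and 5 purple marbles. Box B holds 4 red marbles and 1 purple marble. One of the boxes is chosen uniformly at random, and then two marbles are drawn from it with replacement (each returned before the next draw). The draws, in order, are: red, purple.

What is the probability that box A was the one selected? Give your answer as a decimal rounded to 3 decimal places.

0.608

For each hypothesis, P(data | H) works out to: P(data | box A) = (6/11)(5/11) = 0.24793; P(data | box B) = (4/5)(1/5) = 0.16.
Weighting by the prior gives 1/2 · 0.24793 = 0.12397, 1/2 · 0.16 = 0.08; these sum to 0.20397.
By Bayes' rule, P(box A | data) = (0.12397) / (0.20397) = 0.60778.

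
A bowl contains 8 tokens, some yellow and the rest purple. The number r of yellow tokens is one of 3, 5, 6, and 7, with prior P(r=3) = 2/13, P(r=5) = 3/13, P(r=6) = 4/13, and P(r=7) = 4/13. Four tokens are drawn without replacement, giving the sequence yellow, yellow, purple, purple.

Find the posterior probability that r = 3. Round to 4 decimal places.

0.2857

The likelihood of the observed sequence under each hypothesis: P(data | r = 3) = (3/8)(2/7)(5/6)(4/5) = 1/14; P(data | r = 5) = (5/8)(4/7)(3/6)(2/5) = 1/14; P(data | r = 6) = (6/8)(5/7)(2/6)(1/5) = 1/28; P(data | r = 7) = (7/8)(6/7)(1/6)(0/5) = 0.
The prior-weighted likelihoods are 2/13 · 1/14 = 1/91, 3/13 · 1/14 = 3/182, 4/13 · 1/28 = 1/91, 4/13 · 0 = 0; with total 1/26.
Therefore the posterior P(r = 3 | data) = (1/91) / (1/26) = 2/7.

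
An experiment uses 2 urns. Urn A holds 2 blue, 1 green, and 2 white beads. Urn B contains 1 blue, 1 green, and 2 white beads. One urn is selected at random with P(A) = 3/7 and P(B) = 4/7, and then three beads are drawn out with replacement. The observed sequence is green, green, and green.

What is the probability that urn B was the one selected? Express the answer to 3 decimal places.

The likelihood of the observed sequence under each hypothesis: P(data | urn A) = (1/5)(1/5)(1/5) = 0.008; P(data | urn B) = (1/4)(1/4)(1/4) = 0.015625.
Weighting by the prior gives 3/7 · 0.008 = 0.0034286, 4/7 · 0.015625 = 0.0089286; summing to 0.012357.
Therefore the posterior P(urn B | data) = (0.0089286) / (0.012357) = 0.72254.

0.723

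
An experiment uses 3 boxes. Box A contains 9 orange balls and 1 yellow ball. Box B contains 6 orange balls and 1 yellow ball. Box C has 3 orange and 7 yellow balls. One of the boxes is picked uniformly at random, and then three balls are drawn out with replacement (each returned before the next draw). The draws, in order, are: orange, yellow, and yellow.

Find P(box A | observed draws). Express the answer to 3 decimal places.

The likelihood of the observed sequence under each hypothesis: P(data | box A) = (9/10)(1/10)(1/10) = 0.009; P(data | box B) = (6/7)(1/7)(1/7) = 0.017493; P(data | box C) = (3/10)(7/10)(7/10) = 0.147.
Weighting by the prior gives 1/3 · 0.009 = 0.003, 1/3 · 0.017493 = 0.0058309, 1/3 · 0.147 = 0.049; with total 0.057831.
By Bayes' rule, P(box A | data) = (0.003) / (0.057831) = 0.051875.

0.052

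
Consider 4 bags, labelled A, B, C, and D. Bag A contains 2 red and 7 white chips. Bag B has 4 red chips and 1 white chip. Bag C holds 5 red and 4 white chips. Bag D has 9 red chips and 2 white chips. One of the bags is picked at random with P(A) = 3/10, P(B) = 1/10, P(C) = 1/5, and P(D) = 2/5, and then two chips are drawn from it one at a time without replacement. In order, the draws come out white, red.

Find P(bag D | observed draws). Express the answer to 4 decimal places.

0.3284

For each hypothesis, P(data | H) works out to: P(data | bag A) = (7/9)(2/8) = 0.19444; P(data | bag B) = (1/5)(4/4) = 0.2; P(data | bag C) = (4/9)(5/8) = 0.27778; P(data | bag D) = (2/11)(9/10) = 0.16364.
Multiplying each by its prior: 3/10 · 0.19444 = 0.058333, 1/10 · 0.2 = 0.02, 1/5 · 0.27778 = 0.055556, 2/5 · 0.16364 = 0.065455; summing to 0.19934.
By Bayes' rule, P(bag D | data) = (0.065455) / (0.19934) = 0.32835.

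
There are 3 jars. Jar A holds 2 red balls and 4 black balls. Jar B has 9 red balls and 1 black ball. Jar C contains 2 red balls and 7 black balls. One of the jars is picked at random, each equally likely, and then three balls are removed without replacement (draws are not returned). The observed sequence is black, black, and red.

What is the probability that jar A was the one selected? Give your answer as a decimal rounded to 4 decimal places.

0.5455

The likelihood of the observed sequence under each hypothesis: P(data | jar A) = (4/6)(3/5)(2/4) = 1/5; P(data | jar B) = (1/10)(0/9) = 0; P(data | jar C) = (7/9)(6/8)(2/7) = 1/6.
Weighting by the prior gives 1/3 · 1/5 = 1/15, 1/3 · 0 = 0, 1/3 · 1/6 = 1/18; with total 11/90.
So P(jar A | data) = (1/15) / (11/90) = 6/11.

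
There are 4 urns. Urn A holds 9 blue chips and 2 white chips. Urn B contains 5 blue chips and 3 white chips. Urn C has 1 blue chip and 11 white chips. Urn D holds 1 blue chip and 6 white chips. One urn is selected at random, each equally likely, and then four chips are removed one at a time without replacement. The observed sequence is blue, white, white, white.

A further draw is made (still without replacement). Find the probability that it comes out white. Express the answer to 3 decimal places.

0.927

Under each hypothesis, the probability of the observed sequence is: P(data | urn A) = (9/11)(2/10)(1/9)(0/8) = 0; P(data | urn B) = (5/8)(3/7)(2/6)(1/5) = 1/56; P(data | urn C) = (1/12)(11/11)(10/10)(9/9) = 1/12; P(data | urn D) = (1/7)(6/6)(5/5)(4/4) = 1/7.
Multiplying each by its prior: 1/4 · 0 = 0, 1/4 · 1/56 = 1/224, 1/4 · 1/12 = 1/48, 1/4 · 1/7 = 1/28; these sum to 41/672.
Normalising, the posterior is P(urn A | data) = 0, P(urn B | data) = 3/41, P(urn C | data) = 14/41, P(urn D | data) = 24/41.
The predictive probability is P(white next | data) = (0)(3/41) + (1)(14/41) + (1)(24/41) = 38/41.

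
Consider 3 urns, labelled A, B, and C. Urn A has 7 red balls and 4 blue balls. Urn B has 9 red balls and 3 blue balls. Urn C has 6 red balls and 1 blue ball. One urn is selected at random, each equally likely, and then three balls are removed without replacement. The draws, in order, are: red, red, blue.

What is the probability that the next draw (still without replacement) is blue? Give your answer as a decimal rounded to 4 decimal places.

0.2100

The likelihood of the observed sequence under each hypothesis: P(data | urn A) = (7/11)(6/10)(4/9) = 28/165; P(data | urn B) = (9/12)(8/11)(3/10) = 9/55; P(data | urn C) = (6/7)(5/6)(1/5) = 1/7.
The prior-weighted likelihoods are 1/3 · 28/165 = 28/495, 1/3 · 9/55 = 3/55, 1/3 · 1/7 = 1/21; with total 10/63.
Normalising, the posterior is P(urn A | data) = 98/275, P(urn B | data) = 189/550, P(urn C | data) = 3/10.
The predictive probability is P(blue next | data) = (3/8)(98/275) + (2/9)(189/550) + (0)(3/10) = 21/100.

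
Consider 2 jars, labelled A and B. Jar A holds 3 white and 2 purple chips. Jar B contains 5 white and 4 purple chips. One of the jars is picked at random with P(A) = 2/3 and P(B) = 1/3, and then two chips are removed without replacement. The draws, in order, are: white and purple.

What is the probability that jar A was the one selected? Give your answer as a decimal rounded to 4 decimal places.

The likelihood of the observed sequence under each hypothesis: P(data | jar A) = (3/5)(2/4) = 3/10; P(data | jar B) = (5/9)(4/8) = 5/18.
Multiplying each by its prior: 2/3 · 3/10 = 1/5, 1/3 · 5/18 = 5/54; these sum to 79/270.
By Bayes' rule, P(jar A | data) = (1/5) / (79/270) = 54/79.

0.6835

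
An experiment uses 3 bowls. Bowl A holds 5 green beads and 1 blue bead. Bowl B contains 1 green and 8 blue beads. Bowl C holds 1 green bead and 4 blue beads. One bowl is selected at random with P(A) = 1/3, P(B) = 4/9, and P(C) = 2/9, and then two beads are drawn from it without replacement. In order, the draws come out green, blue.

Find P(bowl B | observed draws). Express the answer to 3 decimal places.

Under each hypothesis, the probability of the observed sequence is: P(data | bowl A) = (5/6)(1/5) = 1/6; P(data | bowl B) = (1/9)(8/8) = 1/9; P(data | bowl C) = (1/5)(4/4) = 1/5.
Multiplying each by its prior: 1/3 · 1/6 = 1/18, 4/9 · 1/9 = 4/81, 2/9 · 1/5 = 2/45; summing to 121/810.
By Bayes' rule, P(bowl B | data) = (4/81) / (121/810) = 40/121.

0.331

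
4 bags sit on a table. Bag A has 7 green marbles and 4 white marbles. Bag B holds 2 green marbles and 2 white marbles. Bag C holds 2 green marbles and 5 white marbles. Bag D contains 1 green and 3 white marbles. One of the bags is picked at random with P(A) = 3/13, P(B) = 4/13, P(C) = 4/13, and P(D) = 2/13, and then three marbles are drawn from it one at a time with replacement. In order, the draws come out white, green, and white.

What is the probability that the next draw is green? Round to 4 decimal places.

0.4005

Under each hypothesis, the probability of the observed sequence is: P(data | bag A) = (4/11)(7/11)(4/11) = 0.084147; P(data | bag B) = (2/4)(2/4)(2/4) = 0.125; P(data | bag C) = (5/7)(2/7)(5/7) = 0.14577; P(data | bag D) = (3/4)(1/4)(3/4) = 0.14062.
Multiplying each by its prior: 3/13 · 0.084147 = 0.019419, 4/13 · 0.125 = 0.038462, 4/13 · 0.14577 = 0.044853, 2/13 · 0.14062 = 0.021635; these sum to 0.12437.
The posterior is then P(bag A | data) = 0.15614, P(bag B | data) = 0.30926, P(bag C | data) = 0.36065, P(bag D | data) = 0.17396.
So P(green next | data) = Σ P(green next | H) P(H | data) = (7/11)(0.15614) + (1/2)(0.30926) + (2/7)(0.36065) + (1/4)(0.17396) = 0.40052.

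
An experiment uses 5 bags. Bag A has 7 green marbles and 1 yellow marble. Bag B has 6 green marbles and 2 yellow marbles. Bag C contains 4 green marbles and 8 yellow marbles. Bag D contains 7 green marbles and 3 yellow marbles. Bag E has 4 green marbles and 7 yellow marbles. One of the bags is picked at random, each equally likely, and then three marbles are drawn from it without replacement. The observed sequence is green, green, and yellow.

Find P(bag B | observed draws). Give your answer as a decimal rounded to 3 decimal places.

0.281

For each hypothesis, P(data | H) works out to: P(data | bag A) = (7/8)(6/7)(1/6) = 0.125; P(data | bag B) = (6/8)(5/7)(2/6) = 0.17857; P(data | bag C) = (4/12)(3/11)(8/10) = 0.072727; P(data | bag D) = (7/10)(6/9)(3/8) = 0.175; P(data | bag E) = (4/11)(3/10)(7/9) = 0.084848.
Multiplying each by its prior: 1/5 · 0.125 = 0.025, 1/5 · 0.17857 = 0.035714, 1/5 · 0.072727 = 0.014545, 1/5 · 0.175 = 0.035, 1/5 · 0.084848 = 0.01697; with total 0.12723.
Therefore the posterior P(bag B | data) = (0.035714) / (0.12723) = 0.28071.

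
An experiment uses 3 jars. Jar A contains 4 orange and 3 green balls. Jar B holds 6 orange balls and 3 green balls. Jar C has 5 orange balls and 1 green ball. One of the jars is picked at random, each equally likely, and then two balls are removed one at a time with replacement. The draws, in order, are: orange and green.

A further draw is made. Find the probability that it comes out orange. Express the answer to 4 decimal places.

0.6664

The likelihood of the observed sequence under each hypothesis: P(data | jar A) = (4/7)(3/7) = 0.2449; P(data | jar B) = (6/9)(3/9) = 0.22222; P(data | jar C) = (5/6)(1/6) = 0.13889.
Weighting by the prior gives 1/3 · 0.2449 = 0.081633, 1/3 · 0.22222 = 0.074074, 1/3 · 0.13889 = 0.046296; with total 0.202.
Dividing through by the total gives posterior P(jar A | data) = 0.40412, P(jar B | data) = 0.3667, P(jar C | data) = 0.22919.
So P(orange next | data) = Σ P(orange next | H) P(H | data) = (4/7)(0.40412) + (2/3)(0.3667) + (5/6)(0.22919) = 0.66638.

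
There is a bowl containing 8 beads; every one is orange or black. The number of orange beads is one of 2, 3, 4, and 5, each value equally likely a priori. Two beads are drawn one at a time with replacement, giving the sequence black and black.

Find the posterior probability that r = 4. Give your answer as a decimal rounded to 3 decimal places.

Under each hypothesis, the probability of the observed sequence is: P(data | r = 2) = (6/8)(6/8) = 9/16; P(data | r = 3) = (5/8)(5/8) = 25/64; P(data | r = 4) = (4/8)(4/8) = 1/4; P(data | r = 5) = (3/8)(3/8) = 9/64.
Multiplying each by its prior: 1/4 · 9/16 = 9/64, 1/4 · 25/64 = 25/256, 1/4 · 1/4 = 1/16, 1/4 · 9/64 = 9/256; summing to 43/128.
Hence P(r = 4 | data) = (1/16) / (43/128) = 8/43.

0.186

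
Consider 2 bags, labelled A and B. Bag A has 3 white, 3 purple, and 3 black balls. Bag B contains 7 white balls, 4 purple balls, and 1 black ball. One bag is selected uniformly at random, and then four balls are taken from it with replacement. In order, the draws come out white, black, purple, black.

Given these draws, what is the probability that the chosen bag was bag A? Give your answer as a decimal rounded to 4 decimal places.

0.9014

For each hypothesis, P(data | H) works out to: P(data | bag A) = (3/9)(3/9)(3/9)(3/9) = 0.012346; P(data | bag B) = (7/12)(1/12)(4/12)(1/12) = 0.0013503.
The prior-weighted likelihoods are 1/2 · 0.012346 = 0.0061728, 1/2 · 0.0013503 = 0.00067515; summing to 0.006848.
Hence P(bag A | data) = (0.0061728) / (0.006848) = 0.90141.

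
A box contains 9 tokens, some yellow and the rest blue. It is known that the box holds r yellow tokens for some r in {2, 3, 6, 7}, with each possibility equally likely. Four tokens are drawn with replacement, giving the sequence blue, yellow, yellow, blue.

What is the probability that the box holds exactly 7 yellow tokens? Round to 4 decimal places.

0.1885

For each hypothesis, P(data | H) works out to: P(data | r = 2) = (7/9)(2/9)(2/9)(7/9) = 0.029873; P(data | r = 3) = (6/9)(3/9)(3/9)(6/9) = 0.049383; P(data | r = 6) = (3/9)(6/9)(6/9)(3/9) = 0.049383; P(data | r = 7) = (2/9)(7/9)(7/9)(2/9) = 0.029873.
The prior-weighted likelihoods are 1/4 · 0.029873 = 0.0074684, 1/4 · 0.049383 = 0.012346, 1/4 · 0.049383 = 0.012346, 1/4 · 0.029873 = 0.0074684; these sum to 0.039628.
So P(r = 7 | data) = (0.0074684) / (0.039628) = 0.18846.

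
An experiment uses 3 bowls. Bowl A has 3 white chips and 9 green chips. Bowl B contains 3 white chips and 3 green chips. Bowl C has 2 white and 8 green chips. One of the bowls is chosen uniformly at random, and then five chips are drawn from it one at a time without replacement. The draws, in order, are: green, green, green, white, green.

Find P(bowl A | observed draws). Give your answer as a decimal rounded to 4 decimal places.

Under each hypothesis, the probability of the observed sequence is: P(data | bowl A) = (9/12)(8/11)(7/10)(3/9)(6/8) = 0.095455; P(data | bowl B) = (3/6)(2/5)(1/4)(3/3)(0/2) = 0; P(data | bowl C) = (8/10)(7/9)(6/8)(2/7)(5/6) = 0.11111.
Multiplying each by its prior: 1/3 · 0.095455 = 0.031818, 1/3 · 0 = 0, 1/3 · 0.11111 = 0.037037; these sum to 0.068855.
So P(bowl A | data) = (0.031818) / (0.068855) = 0.4621.

0.4621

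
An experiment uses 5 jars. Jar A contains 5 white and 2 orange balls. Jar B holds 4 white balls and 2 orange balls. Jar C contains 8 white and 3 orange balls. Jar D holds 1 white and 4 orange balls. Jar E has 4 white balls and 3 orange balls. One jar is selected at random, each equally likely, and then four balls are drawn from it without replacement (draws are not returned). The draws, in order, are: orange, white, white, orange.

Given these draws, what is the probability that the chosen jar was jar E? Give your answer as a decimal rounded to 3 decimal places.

0.354

The likelihood of the observed sequence under each hypothesis: P(data | jar A) = (2/7)(5/6)(4/5)(1/4) = 1/21; P(data | jar B) = (2/6)(4/5)(3/4)(1/3) = 1/15; P(data | jar C) = (3/11)(8/10)(7/9)(2/8) = 7/165; P(data | jar D) = (4/5)(1/4)(0/3) = 0; P(data | jar E) = (3/7)(4/6)(3/5)(2/4) = 3/35.
Weighting by the prior gives 1/5 · 1/21 = 1/105, 1/5 · 1/15 = 1/75, 1/5 · 7/165 = 7/825, 1/5 · 0 = 0, 1/5 · 3/35 = 3/175; with total 8/165.
Therefore the posterior P(jar E | data) = (3/175) / (8/165) = 99/280.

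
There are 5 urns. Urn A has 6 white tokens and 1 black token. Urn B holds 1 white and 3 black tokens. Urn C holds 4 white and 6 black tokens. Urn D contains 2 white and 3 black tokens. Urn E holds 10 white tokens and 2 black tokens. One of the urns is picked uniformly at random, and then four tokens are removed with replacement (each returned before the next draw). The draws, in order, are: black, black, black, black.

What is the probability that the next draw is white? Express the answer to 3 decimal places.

0.319

The likelihood of the observed sequence under each hypothesis: P(data | urn A) = (1/7)(1/7)(1/7)(1/7) = 0.00041649; P(data | urn B) = (3/4)(3/4)(3/4)(3/4) = 0.31641; P(data | urn C) = (6/10)(6/10)(6/10)(6/10) = 0.1296; P(data | urn D) = (3/5)(3/5)(3/5)(3/5) = 0.1296; P(data | urn E) = (2/12)(2/12)(2/12)(2/12) = 0.0007716.
Weighting by the prior gives 1/5 · 0.00041649 = 8.3299e-05, 1/5 · 0.31641 = 0.063281, 1/5 · 0.1296 = 0.02592, 1/5 · 0.1296 = 0.02592, 1/5 · 0.0007716 = 0.00015432; with total 0.11536.
The posterior is then P(urn A | data) = 0.00072208, P(urn B | data) = 0.54856, P(urn C | data) = 0.22469, P(urn D | data) = 0.22469, P(urn E | data) = 0.0013377.
Averaging over the posterior, P(white next | data) = (6/7)(0.00072208) + (1/4)(0.54856) + (2/5)(0.22469) + (2/5)(0.22469) + (5/6)(0.0013377) = 0.31863.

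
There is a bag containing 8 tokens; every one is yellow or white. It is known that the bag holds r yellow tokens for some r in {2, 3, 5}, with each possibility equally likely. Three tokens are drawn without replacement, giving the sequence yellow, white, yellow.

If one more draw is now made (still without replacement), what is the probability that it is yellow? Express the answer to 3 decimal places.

For each hypothesis, P(data | H) works out to: P(data | r = 2) = (2/8)(6/7)(1/6) = 1/28; P(data | r = 3) = (3/8)(5/7)(2/6) = 5/56; P(data | r = 5) = (5/8)(3/7)(4/6) = 5/28.
The prior-weighted likelihoods are 1/3 · 1/28 = 1/84, 1/3 · 5/56 = 5/168, 1/3 · 5/28 = 5/84; with total 17/168.
The posterior is then P(r = 2 | data) = 2/17, P(r = 3 | data) = 5/17, P(r = 5 | data) = 10/17.
So P(yellow next | data) = Σ P(yellow next | H) P(H | data) = (0)(2/17) + (1/5)(5/17) + (3/5)(10/17) = 7/17.

0.412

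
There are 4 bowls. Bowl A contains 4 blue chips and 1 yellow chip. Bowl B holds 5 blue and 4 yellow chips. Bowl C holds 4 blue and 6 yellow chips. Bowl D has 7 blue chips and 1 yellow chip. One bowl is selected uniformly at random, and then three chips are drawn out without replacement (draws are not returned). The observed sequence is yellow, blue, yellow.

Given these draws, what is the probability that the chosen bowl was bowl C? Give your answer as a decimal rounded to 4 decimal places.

0.5833

For each hypothesis, P(data | H) works out to: P(data | bowl A) = (1/5)(4/4)(0/3) = 0; P(data | bowl B) = (4/9)(5/8)(3/7) = 5/42; P(data | bowl C) = (6/10)(4/9)(5/8) = 1/6; P(data | bowl D) = (1/8)(7/7)(0/6) = 0.
Multiplying each by its prior: 1/4 · 0 = 0, 1/4 · 5/42 = 5/168, 1/4 · 1/6 = 1/24, 1/4 · 0 = 0; summing to 1/14.
Therefore the posterior P(bowl C | data) = (1/24) / (1/14) = 7/12.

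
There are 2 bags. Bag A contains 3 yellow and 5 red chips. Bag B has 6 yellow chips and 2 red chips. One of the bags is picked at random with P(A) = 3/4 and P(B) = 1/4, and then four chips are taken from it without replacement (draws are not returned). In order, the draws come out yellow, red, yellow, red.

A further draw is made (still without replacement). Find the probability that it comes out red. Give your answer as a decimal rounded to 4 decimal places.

Under each hypothesis, the probability of the observed sequence is: P(data | bag A) = (3/8)(5/7)(2/6)(4/5) = 1/14; P(data | bag B) = (6/8)(2/7)(5/6)(1/5) = 1/28.
Multiplying each by its prior: 3/4 · 1/14 = 3/56, 1/4 · 1/28 = 1/112; summing to 1/16.
Dividing through by the total gives posterior P(bag A | data) = 6/7, P(bag B | data) = 1/7.
The predictive probability is P(red next | data) = (3/4)(6/7) + (0)(1/7) = 9/14.

0.6429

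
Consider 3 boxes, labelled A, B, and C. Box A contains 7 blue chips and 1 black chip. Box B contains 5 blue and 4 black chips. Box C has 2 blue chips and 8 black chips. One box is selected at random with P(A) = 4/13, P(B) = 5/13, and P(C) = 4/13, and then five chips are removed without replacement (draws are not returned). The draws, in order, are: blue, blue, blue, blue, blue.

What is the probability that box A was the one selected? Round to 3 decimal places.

0.974

Under each hypothesis, the probability of the observed sequence is: P(data | box A) = (7/8)(6/7)(5/6)(4/5)(3/4) = 0.375; P(data | box B) = (5/9)(4/8)(3/7)(2/6)(1/5) = 0.0079365; P(data | box C) = (2/10)(1/9)(0/8) = 0.
The prior-weighted likelihoods are 4/13 · 0.375 = 0.11538, 5/13 · 0.0079365 = 0.0030525, 4/13 · 0 = 0; with total 0.11844.
Therefore the posterior P(box A | data) = (0.11538) / (0.11844) = 0.97423.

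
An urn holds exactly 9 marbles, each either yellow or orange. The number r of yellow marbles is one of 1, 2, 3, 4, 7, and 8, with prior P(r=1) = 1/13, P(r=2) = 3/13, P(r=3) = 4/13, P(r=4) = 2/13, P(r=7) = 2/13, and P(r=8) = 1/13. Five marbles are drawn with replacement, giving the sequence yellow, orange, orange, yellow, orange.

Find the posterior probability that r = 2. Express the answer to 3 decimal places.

0.239

Under each hypothesis, the probability of the observed sequence is: P(data | r = 1) = (1/9)(8/9)(8/9)(1/9)(8/9) = 0.0086708; P(data | r = 2) = (2/9)(7/9)(7/9)(2/9)(7/9) = 0.023235; P(data | r = 3) = (3/9)(6/9)(6/9)(3/9)(6/9) = 0.032922; P(data | r = 4) = (4/9)(5/9)(5/9)(4/9)(5/9) = 0.03387; P(data | r = 7) = (7/9)(2/9)(2/9)(7/9)(2/9) = 0.0066386; P(data | r = 8) = (8/9)(1/9)(1/9)(8/9)(1/9) = 0.0010838.
The prior-weighted likelihoods are 1/13 · 0.0086708 = 0.00066698, 3/13 · 0.023235 = 0.0053619, 4/13 · 0.032922 = 0.01013, 2/13 · 0.03387 = 0.0052108, 2/13 · 0.0066386 = 0.0010213, 1/13 · 0.0010838 = 8.3373e-05; with total 0.022474.
So P(r = 2 | data) = (0.0053619) / (0.022474) = 0.23858.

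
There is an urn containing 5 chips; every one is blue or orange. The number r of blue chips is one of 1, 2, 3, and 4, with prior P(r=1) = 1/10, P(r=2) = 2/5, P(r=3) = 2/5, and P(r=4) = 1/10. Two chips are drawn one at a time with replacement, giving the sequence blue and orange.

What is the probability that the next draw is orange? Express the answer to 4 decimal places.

0.5000

Under each hypothesis, the probability of the observed sequence is: P(data | r = 1) = (1/5)(4/5) = 4/25; P(data | r = 2) = (2/5)(3/5) = 6/25; P(data | r = 3) = (3/5)(2/5) = 6/25; P(data | r = 4) = (4/5)(1/5) = 4/25.
Multiplying each by its prior: 1/10 · 4/25 = 2/125, 2/5 · 6/25 = 12/125, 2/5 · 6/25 = 12/125, 1/10 · 4/25 = 2/125; with total 28/125.
The posterior is then P(r = 1 | data) = 1/14, P(r = 2 | data) = 3/7, P(r = 3 | data) = 3/7, P(r = 4 | data) = 1/14.
The predictive probability is P(orange next | data) = (4/5)(1/14) + (3/5)(3/7) + (2/5)(3/7) + (1/5)(1/14) = 1/2.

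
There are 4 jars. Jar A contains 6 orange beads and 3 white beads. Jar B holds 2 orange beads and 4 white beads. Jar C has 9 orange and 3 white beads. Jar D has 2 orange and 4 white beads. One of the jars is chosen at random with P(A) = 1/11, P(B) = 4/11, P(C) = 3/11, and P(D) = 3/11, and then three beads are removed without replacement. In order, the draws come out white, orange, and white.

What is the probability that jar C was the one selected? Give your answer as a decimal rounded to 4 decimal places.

Under each hypothesis, the probability of the observed sequence is: P(data | jar A) = (3/9)(6/8)(2/7) = 0.071429; P(data | jar B) = (4/6)(2/5)(3/4) = 0.2; P(data | jar C) = (3/12)(9/11)(2/10) = 0.040909; P(data | jar D) = (4/6)(2/5)(3/4) = 0.2.
The prior-weighted likelihoods are 1/11 · 0.071429 = 0.0064935, 4/11 · 0.2 = 0.072727, 3/11 · 0.040909 = 0.011157, 3/11 · 0.2 = 0.054545; these sum to 0.14492.
Hence P(jar C | data) = (0.011157) / (0.14492) = 0.076986.

0.0770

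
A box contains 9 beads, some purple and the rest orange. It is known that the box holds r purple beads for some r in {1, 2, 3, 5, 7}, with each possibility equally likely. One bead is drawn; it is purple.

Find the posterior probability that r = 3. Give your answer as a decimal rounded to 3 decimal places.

Under each hypothesis, the probability of this draw is: P(data | r = 1) = (1/9) = 1/9; P(data | r = 2) = (2/9) = 2/9; P(data | r = 3) = (3/9) = 1/3; P(data | r = 5) = (5/9) = 5/9; P(data | r = 7) = (7/9) = 7/9.
Weighting by the prior gives 1/5 · 1/9 = 1/45, 1/5 · 2/9 = 2/45, 1/5 · 1/3 = 1/15, 1/5 · 5/9 = 1/9, 1/5 · 7/9 = 7/45; these sum to 2/5.
By Bayes' rule, P(r = 3 | data) = (1/15) / (2/5) = 1/6.

0.167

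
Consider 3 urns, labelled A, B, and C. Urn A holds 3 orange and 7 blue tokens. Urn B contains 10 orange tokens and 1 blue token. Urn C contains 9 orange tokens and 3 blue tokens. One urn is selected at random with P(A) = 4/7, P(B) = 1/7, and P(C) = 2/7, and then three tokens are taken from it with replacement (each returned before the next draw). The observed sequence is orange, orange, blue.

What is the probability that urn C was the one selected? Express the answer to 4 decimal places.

For each hypothesis, P(data | H) works out to: P(data | urn A) = (3/10)(3/10)(7/10) = 0.063; P(data | urn B) = (10/11)(10/11)(1/11) = 0.075131; P(data | urn C) = (9/12)(9/12)(3/12) = 0.14062.
Weighting by the prior gives 4/7 · 0.063 = 0.036, 1/7 · 0.075131 = 0.010733, 2/7 · 0.14062 = 0.040179; summing to 0.086912.
Therefore the posterior P(urn C | data) = (0.040179) / (0.086912) = 0.46229.

0.4623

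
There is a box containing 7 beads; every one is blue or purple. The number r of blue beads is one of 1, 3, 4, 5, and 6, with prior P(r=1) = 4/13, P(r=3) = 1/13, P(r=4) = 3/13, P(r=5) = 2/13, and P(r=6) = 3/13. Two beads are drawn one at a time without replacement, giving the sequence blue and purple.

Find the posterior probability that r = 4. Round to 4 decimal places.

Compute the likelihood of the observed sequence for each case: P(data | r = 1) = (1/7)(6/6) = 1/7; P(data | r = 3) = (3/7)(4/6) = 2/7; P(data | r = 4) = (4/7)(3/6) = 2/7; P(data | r = 5) = (5/7)(2/6) = 5/21; P(data | r = 6) = (6/7)(1/6) = 1/7.
The prior-weighted likelihoods are 4/13 · 1/7 = 4/91, 1/13 · 2/7 = 2/91, 3/13 · 2/7 = 6/91, 2/13 · 5/21 = 10/273, 3/13 · 1/7 = 3/91; with total 55/273.
Therefore the posterior P(r = 4 | data) = (6/91) / (55/273) = 18/55.

0.3273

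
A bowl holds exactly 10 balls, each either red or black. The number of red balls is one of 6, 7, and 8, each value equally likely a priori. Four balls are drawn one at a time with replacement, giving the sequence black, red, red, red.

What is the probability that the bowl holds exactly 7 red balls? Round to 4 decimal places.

0.3528

For each hypothesis, P(data | H) works out to: P(data | r = 6) = (4/10)(6/10)(6/10)(6/10) = 0.0864; P(data | r = 7) = (3/10)(7/10)(7/10)(7/10) = 0.1029; P(data | r = 8) = (2/10)(8/10)(8/10)(8/10) = 0.1024.
The prior-weighted likelihoods are 1/3 · 0.0864 = 0.0288, 1/3 · 0.1029 = 0.0343, 1/3 · 0.1024 = 0.034133; summing to 0.097233.
So P(r = 7 | data) = (0.0343) / (0.097233) = 0.35276.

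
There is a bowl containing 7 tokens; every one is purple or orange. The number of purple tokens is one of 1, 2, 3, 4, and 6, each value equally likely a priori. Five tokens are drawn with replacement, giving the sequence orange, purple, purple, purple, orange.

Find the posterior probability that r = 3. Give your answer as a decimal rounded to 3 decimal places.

0.296

For each hypothesis, P(data | H) works out to: P(data | r = 1) = (6/7)(1/7)(1/7)(1/7)(6/7) = 0.002142; P(data | r = 2) = (5/7)(2/7)(2/7)(2/7)(5/7) = 0.0119; P(data | r = 3) = (4/7)(3/7)(3/7)(3/7)(4/7) = 0.025704; P(data | r = 4) = (3/7)(4/7)(4/7)(4/7)(3/7) = 0.034271; P(data | r = 6) = (1/7)(6/7)(6/7)(6/7)(1/7) = 0.012852.
Multiplying each by its prior: 1/5 · 0.002142 = 0.00042839, 1/5 · 0.0119 = 0.00238, 1/5 · 0.025704 = 0.0051407, 1/5 · 0.034271 = 0.0068543, 1/5 · 0.012852 = 0.0025704; these sum to 0.017374.
Hence P(r = 3 | data) = (0.0051407) / (0.017374) = 0.29589.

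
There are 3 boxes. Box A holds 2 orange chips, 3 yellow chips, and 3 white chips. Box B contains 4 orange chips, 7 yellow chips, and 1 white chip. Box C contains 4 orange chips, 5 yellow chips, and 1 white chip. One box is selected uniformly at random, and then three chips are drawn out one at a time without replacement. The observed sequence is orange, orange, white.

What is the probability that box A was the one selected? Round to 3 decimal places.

The likelihood of the observed sequence under each hypothesis: P(data | box A) = (2/8)(1/7)(3/6) = 0.017857; P(data | box B) = (4/12)(3/11)(1/10) = 0.0090909; P(data | box C) = (4/10)(3/9)(1/8) = 0.016667.
The prior-weighted likelihoods are 1/3 · 0.017857 = 0.0059524, 1/3 · 0.0090909 = 0.0030303, 1/3 · 0.016667 = 0.0055556; these sum to 0.014538.
So P(box A | data) = (0.0059524) / (0.014538) = 0.40943.

0.409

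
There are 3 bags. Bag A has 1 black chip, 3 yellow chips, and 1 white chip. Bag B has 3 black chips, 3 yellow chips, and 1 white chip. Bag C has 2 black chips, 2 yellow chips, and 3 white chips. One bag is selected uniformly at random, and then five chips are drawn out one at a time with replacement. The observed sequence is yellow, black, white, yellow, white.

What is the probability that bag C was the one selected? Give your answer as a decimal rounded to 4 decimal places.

0.4885

The likelihood of the observed sequence under each hypothesis: P(data | bag A) = (3/5)(1/5)(1/5)(3/5)(1/5) = 0.00288; P(data | bag B) = (3/7)(3/7)(1/7)(3/7)(1/7) = 0.0016065; P(data | bag C) = (2/7)(2/7)(3/7)(2/7)(3/7) = 0.0042839.
Weighting by the prior gives 1/3 · 0.00288 = 0.00096, 1/3 · 0.0016065 = 0.00053549, 1/3 · 0.0042839 = 0.001428; with total 0.0029235.
So P(bag C | data) = (0.001428) / (0.0029235) = 0.48845.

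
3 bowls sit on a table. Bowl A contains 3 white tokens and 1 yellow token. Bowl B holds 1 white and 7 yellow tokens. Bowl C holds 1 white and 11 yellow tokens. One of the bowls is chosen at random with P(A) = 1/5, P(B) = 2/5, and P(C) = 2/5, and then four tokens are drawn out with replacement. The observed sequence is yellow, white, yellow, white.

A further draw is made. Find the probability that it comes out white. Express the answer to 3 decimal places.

0.429

Under each hypothesis, the probability of the observed sequence is: P(data | bowl A) = (1/4)(3/4)(1/4)(3/4) = 0.035156; P(data | bowl B) = (7/8)(1/8)(7/8)(1/8) = 0.011963; P(data | bowl C) = (11/12)(1/12)(11/12)(1/12) = 0.0058353.
Multiplying each by its prior: 1/5 · 0.035156 = 0.0070313, 2/5 · 0.011963 = 0.0047852, 2/5 · 0.0058353 = 0.0023341; these sum to 0.014151.
Dividing through by the total gives posterior P(bowl A | data) = 0.49689, P(bowl B | data) = 0.33816, P(bowl C | data) = 0.16495.
So P(white next | data) = Σ P(white next | H) P(H | data) = (3/4)(0.49689) + (1/8)(0.33816) + (1/12)(0.16495) = 0.42868.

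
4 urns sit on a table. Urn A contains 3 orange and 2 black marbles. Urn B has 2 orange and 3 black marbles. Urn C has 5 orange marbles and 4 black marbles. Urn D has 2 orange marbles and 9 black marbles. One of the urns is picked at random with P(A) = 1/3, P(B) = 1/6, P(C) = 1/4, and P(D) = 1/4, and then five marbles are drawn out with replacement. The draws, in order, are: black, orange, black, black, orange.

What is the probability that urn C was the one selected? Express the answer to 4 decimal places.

Under each hypothesis, the probability of the observed sequence is: P(data | urn A) = (2/5)(3/5)(2/5)(2/5)(3/5) = 0.02304; P(data | urn B) = (3/5)(2/5)(3/5)(3/5)(2/5) = 0.03456; P(data | urn C) = (4/9)(5/9)(4/9)(4/9)(5/9) = 0.027096; P(data | urn D) = (9/11)(2/11)(9/11)(9/11)(2/11) = 0.018106.
Multiplying each by its prior: 1/3 · 0.02304 = 0.00768, 1/6 · 0.03456 = 0.00576, 1/4 · 0.027096 = 0.006774, 1/4 · 0.018106 = 0.0045265; these sum to 0.024741.
So P(urn C | data) = (0.006774) / (0.024741) = 0.2738.

0.2738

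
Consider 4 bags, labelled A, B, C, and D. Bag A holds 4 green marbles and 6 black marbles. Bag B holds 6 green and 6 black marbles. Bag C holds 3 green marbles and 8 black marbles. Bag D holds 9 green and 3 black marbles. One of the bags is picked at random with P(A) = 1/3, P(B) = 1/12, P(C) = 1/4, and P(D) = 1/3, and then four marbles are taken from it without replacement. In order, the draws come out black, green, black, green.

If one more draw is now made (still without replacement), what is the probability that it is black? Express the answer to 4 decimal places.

0.5608

Under each hypothesis, the probability of the observed sequence is: P(data | bag A) = (6/10)(4/9)(5/8)(3/7) = 0.071429; P(data | bag B) = (6/12)(6/11)(5/10)(5/9) = 0.075758; P(data | bag C) = (8/11)(3/10)(7/9)(2/8) = 0.042424; P(data | bag D) = (3/12)(9/11)(2/10)(8/9) = 0.036364.
Weighting by the prior gives 1/3 · 0.071429 = 0.02381, 1/12 · 0.075758 = 0.0063131, 1/4 · 0.042424 = 0.010606, 1/3 · 0.036364 = 0.012121; with total 0.05285.
Dividing through by the total gives posterior P(bag A | data) = 0.45051, P(bag B | data) = 0.11945, P(bag C | data) = 0.20068, P(bag D | data) = 0.22935.
Averaging over the posterior, P(black next | data) = (2/3)(0.45051) + (1/2)(0.11945) + (6/7)(0.20068) + (1/8)(0.22935) = 0.56075.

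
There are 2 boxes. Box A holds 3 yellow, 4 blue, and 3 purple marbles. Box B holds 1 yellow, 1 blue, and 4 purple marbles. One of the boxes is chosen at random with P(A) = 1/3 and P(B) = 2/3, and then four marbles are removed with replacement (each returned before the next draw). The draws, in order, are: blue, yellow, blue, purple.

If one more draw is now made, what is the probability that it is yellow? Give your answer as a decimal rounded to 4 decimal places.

The likelihood of the observed sequence under each hypothesis: P(data | box A) = (4/10)(3/10)(4/10)(3/10) = 0.0144; P(data | box B) = (1/6)(1/6)(1/6)(4/6) = 0.0030864.
Weighting by the prior gives 1/3 · 0.0144 = 0.0048, 2/3 · 0.0030864 = 0.0020576; with total 0.0068576.
Normalising, the posterior is P(box A | data) = 0.69995, P(box B | data) = 0.30005.
The predictive probability is P(yellow next | data) = (3/10)(0.69995) + (1/6)(0.30005) = 0.25999.

0.2600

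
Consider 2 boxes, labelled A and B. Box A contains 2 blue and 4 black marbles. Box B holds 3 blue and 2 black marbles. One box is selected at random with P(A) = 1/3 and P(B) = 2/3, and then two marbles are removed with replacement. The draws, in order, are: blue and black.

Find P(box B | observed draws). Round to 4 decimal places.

0.6835

Compute the likelihood of the observed sequence for each case: P(data | box A) = (2/6)(4/6) = 2/9; P(data | box B) = (3/5)(2/5) = 6/25.
The prior-weighted likelihoods are 1/3 · 2/9 = 2/27, 2/3 · 6/25 = 4/25; these sum to 158/675.
Hence P(box B | data) = (4/25) / (158/675) = 54/79.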